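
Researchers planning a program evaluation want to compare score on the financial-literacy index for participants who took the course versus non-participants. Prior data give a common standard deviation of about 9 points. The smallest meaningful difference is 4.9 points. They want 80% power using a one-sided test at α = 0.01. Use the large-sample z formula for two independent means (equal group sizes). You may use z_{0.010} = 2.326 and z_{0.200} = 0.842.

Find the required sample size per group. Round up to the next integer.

n = (z_α + z_β)² · (σ₁² + σ₂²) / δ²
  = (2.326 + 0.842)² · (2·9² = 162) / 4.9²
  = 10.0362 · 162 / 24.01
  = 67.72
Round up → n = 68 per group.

n = 68 per group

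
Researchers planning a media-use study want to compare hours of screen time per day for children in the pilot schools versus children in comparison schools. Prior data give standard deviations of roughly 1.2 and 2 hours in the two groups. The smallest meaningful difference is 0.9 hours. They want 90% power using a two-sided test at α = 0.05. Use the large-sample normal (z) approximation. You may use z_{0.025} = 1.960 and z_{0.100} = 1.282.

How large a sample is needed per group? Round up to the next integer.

n = 71 per group

n = (z_{α/2} + z_β)² · (σ₁² + σ₂²) / δ²
  = (1.960 + 1.282)² · (1.2² + 2² = 5.44) / 0.9²
  = 10.5106 · 5.44 / 0.81
  = 70.59
Round up → n = 71 per group.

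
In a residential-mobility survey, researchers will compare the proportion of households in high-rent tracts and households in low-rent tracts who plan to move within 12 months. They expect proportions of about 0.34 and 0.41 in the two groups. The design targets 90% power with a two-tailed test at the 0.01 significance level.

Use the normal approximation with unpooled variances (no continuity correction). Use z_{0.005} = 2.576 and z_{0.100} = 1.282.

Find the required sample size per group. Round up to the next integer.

n = (z_{α/2} + z_β)² · [p₁(1−p₁) + p₂(1−p₂)] / (p₁ − p₂)²
  = (2.576 + 1.282)² · (0.34·0.66 + 0.41·0.59) / (-0.07)²
  = (3.858)² · (0.2244 + 0.2419) / 0.0049
  = 14.8842 · 0.4663 / 0.0049
  = 1416.43
Round up → n = 1417 per group.

n = 1417 per group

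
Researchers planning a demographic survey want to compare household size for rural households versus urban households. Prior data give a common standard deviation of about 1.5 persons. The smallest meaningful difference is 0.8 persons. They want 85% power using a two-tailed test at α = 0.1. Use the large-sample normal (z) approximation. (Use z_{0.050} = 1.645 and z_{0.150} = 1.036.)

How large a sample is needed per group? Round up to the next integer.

n = (z_{α/2} + z_β)² · (σ₁² + σ₂²) / δ²
  = (1.645 + 1.036)² · (2·1.5² = 4.5) / 0.8²
  = 7.1878 · 4.5 / 0.64
  = 50.54
Round up → n = 51 per group.

n = 51 per group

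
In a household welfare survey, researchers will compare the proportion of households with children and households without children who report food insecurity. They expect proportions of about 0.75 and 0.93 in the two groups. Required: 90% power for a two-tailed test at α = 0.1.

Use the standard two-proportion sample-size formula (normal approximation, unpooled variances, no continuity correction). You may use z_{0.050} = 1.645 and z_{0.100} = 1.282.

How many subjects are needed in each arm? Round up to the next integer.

n = (z_{α/2} + z_β)² · [p₁(1−p₁) + p₂(1−p₂)] / (p₁ − p₂)²
  = (1.645 + 1.282)² · (0.75·0.25 + 0.93·0.07) / (-0.18)²
  = (2.927)² · (0.1875 + 0.0651) / 0.0324
  = 8.5673 · 0.2526 / 0.0324
  = 66.79
Round up → n = 67 per group.

n = 67 per group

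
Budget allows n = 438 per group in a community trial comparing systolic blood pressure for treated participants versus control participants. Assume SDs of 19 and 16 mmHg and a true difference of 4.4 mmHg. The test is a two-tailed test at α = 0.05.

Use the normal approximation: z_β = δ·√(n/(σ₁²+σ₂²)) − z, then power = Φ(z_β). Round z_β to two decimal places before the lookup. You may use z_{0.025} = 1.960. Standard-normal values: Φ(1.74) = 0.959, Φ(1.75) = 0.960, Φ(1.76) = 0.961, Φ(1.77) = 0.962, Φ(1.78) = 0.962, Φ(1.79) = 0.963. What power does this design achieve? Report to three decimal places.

z_β = δ·√(n/(σ₁²+σ₂²)) − z_{α/2}
    = 4.4 · √(438/617) − 1.960
    = 4.4 · 0.84255 − 1.960
    = 3.7072 − 1.960 = 1.7472 → 1.75
Power = Φ(1.75) = 0.960.

Power ≈ 0.960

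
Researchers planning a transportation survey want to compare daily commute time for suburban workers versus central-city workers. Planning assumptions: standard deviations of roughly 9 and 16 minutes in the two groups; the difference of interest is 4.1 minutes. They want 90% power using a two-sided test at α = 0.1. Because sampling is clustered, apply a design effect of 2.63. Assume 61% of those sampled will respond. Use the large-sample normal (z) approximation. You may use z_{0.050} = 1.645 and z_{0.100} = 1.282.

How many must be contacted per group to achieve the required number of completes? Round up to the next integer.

n = 741 per group

n = (z_{α/2} + z_β)² · (σ₁² + σ₂²) / δ²
  = (1.645 + 1.282)² · (9² + 16² = 337) / 4.1²
  = 8.5673 · 337 / 16.81
  = 171.75
Design effect: 2.63 × 171.75 = 451.71.
Adjust for 61% response: 451.71 / 0.61 = 740.51.
Round up → n = 741 per group.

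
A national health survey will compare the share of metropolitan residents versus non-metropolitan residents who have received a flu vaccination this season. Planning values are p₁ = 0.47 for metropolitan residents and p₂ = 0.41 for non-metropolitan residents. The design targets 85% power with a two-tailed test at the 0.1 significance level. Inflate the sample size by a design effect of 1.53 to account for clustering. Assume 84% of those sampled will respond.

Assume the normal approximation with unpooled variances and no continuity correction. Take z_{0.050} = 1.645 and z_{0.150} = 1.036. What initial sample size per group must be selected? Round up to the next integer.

n = 1786 per group

n = (z_{α/2} + z_β)² · [p₁(1−p₁) + p₂(1−p₂)] / (p₁ − p₂)²
  = (1.645 + 1.036)² · (0.47·0.53 + 0.41·0.59) / (0.06)²
  = (2.681)² · (0.2491 + 0.2419) / 0.0036
  = 7.1878 · 0.4910 / 0.0036
  = 980.33
Design effect: 1.53 × 980.33 = 1499.91.
Adjust for 84% response: 1499.91 / 0.84 = 1785.60.
Round up → n = 1786 per group.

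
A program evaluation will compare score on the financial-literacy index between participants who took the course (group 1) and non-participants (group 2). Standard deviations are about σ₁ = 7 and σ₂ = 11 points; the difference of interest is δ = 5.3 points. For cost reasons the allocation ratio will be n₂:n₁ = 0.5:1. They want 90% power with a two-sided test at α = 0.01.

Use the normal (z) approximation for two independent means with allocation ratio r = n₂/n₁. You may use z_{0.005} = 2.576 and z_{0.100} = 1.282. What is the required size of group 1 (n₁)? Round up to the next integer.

n₁ = 155

n₁ = (z_{α/2} + z_β)² · (σ₁² + σ₂²/r) / δ²
   = (2.576 + 1.282)² · (7² + 11²/0.5) / 5.3²
   = 14.8842 · (49 + 242) / 28.09
   = 14.8842 · 291 / 28.09
   = 154.19
Round up → n₁ = 155; n₂ = r·n₁ = 0.5 × 155 = 78.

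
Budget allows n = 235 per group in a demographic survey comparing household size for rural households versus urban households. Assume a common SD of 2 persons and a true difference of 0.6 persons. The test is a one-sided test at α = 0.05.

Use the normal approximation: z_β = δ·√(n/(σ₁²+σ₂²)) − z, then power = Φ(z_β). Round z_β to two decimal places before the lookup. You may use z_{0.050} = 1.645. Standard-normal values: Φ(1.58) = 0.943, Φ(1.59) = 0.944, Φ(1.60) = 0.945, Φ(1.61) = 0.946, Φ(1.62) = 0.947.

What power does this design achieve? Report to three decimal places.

z_β = δ·√(n/(σ₁²+σ₂²)) − z_α
    = 0.6 · √(235/8) − 1.645
    = 0.6 · 5.41987 − 1.645
    = 3.2519 − 1.645 = 1.6069 → 1.61
Power = Φ(1.61) = 0.946.

Power ≈ 0.946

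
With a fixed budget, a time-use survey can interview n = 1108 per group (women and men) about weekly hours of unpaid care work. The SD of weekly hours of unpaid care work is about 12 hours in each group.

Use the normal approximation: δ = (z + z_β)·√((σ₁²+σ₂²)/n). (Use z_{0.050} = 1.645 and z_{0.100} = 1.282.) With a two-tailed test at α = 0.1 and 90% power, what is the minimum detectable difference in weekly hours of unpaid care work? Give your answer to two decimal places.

δ = (z_{α/2} + z_β) · √((σ₁²+σ₂²)/n)
  = (1.645 + 1.282) · √(288/1108)
  = 2.927 · √0.25993
  = 2.927 · 0.5098
  = 1.4923

Minimum detectable difference ≈ 1.49 hours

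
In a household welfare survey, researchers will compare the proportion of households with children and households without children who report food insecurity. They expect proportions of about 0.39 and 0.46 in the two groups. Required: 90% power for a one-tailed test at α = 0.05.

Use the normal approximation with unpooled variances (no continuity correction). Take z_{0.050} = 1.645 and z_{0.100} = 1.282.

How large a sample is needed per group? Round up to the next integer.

n = 851 per group

n = (z_α + z_β)² · [p₁(1−p₁) + p₂(1−p₂)] / (p₁ − p₂)²
  = (1.645 + 1.282)² · (0.39·0.61 + 0.46·0.54) / (-0.07)²
  = (2.927)² · (0.2379 + 0.2484) / 0.0049
  = 8.5673 · 0.4863 / 0.0049
  = 850.26
Round up → n = 851 per group.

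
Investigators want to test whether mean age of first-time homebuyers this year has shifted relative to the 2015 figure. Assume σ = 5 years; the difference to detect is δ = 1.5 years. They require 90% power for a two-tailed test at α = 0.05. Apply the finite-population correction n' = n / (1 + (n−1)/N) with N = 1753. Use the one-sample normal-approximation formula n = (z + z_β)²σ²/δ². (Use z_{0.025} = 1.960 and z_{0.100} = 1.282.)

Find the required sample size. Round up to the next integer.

n = 110

n = (z_{α/2} + z_β)² · σ² / δ²
  = (1.960 + 1.282)² · 5² / 1.5²
  = 10.5106 · 25 / 2.25
  = 116.78
Finite-population correction (N = 1753): 116.78 / (1 + (116.78 − 1)/1753) = 109.55.
Round up → n = 110.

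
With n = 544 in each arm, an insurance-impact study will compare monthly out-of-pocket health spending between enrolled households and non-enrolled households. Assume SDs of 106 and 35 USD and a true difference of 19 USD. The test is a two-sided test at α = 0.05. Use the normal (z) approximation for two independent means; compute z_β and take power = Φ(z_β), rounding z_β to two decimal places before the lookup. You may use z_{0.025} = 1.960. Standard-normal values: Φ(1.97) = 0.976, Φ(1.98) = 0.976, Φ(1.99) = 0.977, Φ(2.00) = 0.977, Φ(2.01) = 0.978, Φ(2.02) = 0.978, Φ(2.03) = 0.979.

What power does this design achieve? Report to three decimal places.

z_β = δ·√(n/(σ₁²+σ₂²)) − z_{α/2}
    = 19 · √(544/12461) − 1.960
    = 19 · 0.20894 − 1.960
    = 3.9699 − 1.960 = 2.0099 → 2.01
Power = Φ(2.01) = 0.978.

Power ≈ 0.978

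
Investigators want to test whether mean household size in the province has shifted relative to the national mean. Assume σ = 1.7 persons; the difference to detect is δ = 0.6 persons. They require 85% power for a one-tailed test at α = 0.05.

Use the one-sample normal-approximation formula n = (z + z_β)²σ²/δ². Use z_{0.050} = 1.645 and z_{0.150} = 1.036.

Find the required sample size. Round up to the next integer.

n = (z_α + z_β)² · σ² / δ²
  = (1.645 + 1.036)² · 1.7² / 0.6²
  = 7.1878 · 2.89 / 0.36
  = 57.70
Round up → n = 58.

n = 58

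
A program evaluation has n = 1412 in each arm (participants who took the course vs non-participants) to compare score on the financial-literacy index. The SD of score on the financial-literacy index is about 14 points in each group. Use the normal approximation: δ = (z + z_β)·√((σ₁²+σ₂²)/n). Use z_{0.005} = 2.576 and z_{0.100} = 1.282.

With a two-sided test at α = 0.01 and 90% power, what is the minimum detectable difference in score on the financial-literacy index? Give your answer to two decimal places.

δ = (z_{α/2} + z_β) · √((σ₁²+σ₂²)/n)
  = (2.576 + 1.282) · √(392/1412)
  = 3.858 · √0.27762
  = 3.858 · 0.5269
  = 2.0328

Minimum detectable difference ≈ 2.03 points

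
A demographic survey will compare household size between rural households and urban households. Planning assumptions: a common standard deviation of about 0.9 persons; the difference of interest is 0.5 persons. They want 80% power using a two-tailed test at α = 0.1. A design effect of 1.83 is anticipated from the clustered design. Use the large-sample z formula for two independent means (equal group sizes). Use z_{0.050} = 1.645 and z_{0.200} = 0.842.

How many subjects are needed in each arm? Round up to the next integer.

n = 74 per group

n = (z_{α/2} + z_β)² · (σ₁² + σ₂²) / δ²
  = (1.645 + 0.842)² · (2·0.9² = 1.62) / 0.5²
  = 6.1852 · 1.62 / 0.25
  = 40.08
Design effect: 1.83 × 40.08 = 73.35.
Round up → n = 74 per group.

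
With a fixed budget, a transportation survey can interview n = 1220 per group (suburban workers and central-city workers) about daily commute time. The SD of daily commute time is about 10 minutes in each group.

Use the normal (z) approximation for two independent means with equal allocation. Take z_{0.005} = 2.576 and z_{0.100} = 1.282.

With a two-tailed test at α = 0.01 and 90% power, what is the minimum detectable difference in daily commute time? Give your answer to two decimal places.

Minimum detectable difference ≈ 1.56 minutes

δ = (z_{α/2} + z_β) · √((σ₁²+σ₂²)/n)
  = (2.576 + 1.282) · √(200/1220)
  = 3.858 · √0.16393
  = 3.858 · 0.4049
  = 1.5621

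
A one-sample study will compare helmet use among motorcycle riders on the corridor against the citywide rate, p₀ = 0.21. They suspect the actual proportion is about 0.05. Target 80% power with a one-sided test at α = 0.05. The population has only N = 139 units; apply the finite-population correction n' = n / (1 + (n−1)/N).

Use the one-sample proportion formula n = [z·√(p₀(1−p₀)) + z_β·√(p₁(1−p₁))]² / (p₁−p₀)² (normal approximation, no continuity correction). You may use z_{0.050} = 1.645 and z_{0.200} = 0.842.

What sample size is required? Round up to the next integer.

n = [z_α·√(p₀q₀) + z_β·√(p₁q₁)]² / (p₁ − p₀)²
  = [1.645·√(0.21·0.79) + 0.842·√(0.05·0.95)]² / (-0.16)²
  = [1.645·0.4073 + 0.842·0.2179]² / 0.0256
  = [0.8535]² / 0.0256
  = 28.46
Finite-population correction (N = 139): 28.46 / (1 + (28.46 − 1)/139) = 23.76.
Round up → n = 24.

n = 24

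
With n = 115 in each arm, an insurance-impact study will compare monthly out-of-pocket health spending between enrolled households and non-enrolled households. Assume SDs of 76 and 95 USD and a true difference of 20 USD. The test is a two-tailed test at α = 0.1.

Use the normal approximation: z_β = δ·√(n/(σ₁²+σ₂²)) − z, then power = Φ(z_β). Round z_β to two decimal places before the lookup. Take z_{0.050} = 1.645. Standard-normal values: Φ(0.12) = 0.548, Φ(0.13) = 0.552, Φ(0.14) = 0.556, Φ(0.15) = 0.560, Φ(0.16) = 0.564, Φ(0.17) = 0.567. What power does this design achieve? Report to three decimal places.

Power ≈ 0.548

z_β = δ·√(n/(σ₁²+σ₂²)) − z_{α/2}
    = 20 · √(115/14801) − 1.645
    = 20 · 0.08815 − 1.645
    = 1.7629 − 1.645 = 0.1179 → 0.12
Power = Φ(0.12) = 0.548.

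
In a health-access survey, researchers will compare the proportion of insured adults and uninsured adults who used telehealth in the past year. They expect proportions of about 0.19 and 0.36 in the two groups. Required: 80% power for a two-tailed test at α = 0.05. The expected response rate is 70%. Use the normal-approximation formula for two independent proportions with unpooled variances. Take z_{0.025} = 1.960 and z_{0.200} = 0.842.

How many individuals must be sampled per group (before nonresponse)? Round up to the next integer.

n = 150 per group

n = (z_{α/2} + z_β)² · [p₁(1−p₁) + p₂(1−p₂)] / (p₁ − p₂)²
  = (1.960 + 0.842)² · (0.19·0.81 + 0.36·0.64) / (-0.17)²
  = (2.802)² · (0.1539 + 0.2304) / 0.0289
  = 7.8512 · 0.3843 / 0.0289
  = 104.40
Adjust for 70% response: 104.40 / 0.70 = 149.15.
Round up → n = 150 per group.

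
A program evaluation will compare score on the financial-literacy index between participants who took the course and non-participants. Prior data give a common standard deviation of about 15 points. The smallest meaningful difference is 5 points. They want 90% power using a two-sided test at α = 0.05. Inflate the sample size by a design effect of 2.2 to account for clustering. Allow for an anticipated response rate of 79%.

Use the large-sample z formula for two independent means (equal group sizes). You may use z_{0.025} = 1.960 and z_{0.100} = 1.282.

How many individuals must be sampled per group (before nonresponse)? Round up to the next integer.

n = 527 per group

n = (z_{α/2} + z_β)² · (σ₁² + σ₂²) / δ²
  = (1.960 + 1.282)² · (2·15² = 450) / 5²
  = 10.5106 · 450 / 25
  = 189.19
Design effect: 2.2 × 189.19 = 416.22.
Adjust for 79% response: 416.22 / 0.79 = 526.86.
Round up → n = 527 per group.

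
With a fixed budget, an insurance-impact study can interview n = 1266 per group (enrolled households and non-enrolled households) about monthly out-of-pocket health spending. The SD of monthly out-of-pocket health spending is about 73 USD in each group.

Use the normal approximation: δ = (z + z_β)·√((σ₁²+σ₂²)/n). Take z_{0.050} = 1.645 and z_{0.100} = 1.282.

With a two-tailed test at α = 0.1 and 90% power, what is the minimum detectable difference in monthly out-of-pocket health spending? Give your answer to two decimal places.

δ = (z_{α/2} + z_β) · √((σ₁²+σ₂²)/n)
  = (1.645 + 1.282) · √(10658/1266)
  = 2.927 · √8.4186
  = 2.927 · 2.9015
  = 8.4927

Minimum detectable difference ≈ 8.49 USD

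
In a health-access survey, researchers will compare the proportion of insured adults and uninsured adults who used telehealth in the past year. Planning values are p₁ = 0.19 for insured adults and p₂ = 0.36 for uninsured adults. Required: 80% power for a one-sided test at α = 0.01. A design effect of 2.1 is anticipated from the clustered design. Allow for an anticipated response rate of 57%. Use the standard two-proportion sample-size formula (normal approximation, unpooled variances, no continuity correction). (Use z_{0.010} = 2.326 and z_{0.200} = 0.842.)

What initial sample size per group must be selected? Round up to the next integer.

n = (z_α + z_β)² · [p₁(1−p₁) + p₂(1−p₂)] / (p₁ − p₂)²
  = (2.326 + 0.842)² · (0.19·0.81 + 0.36·0.64) / (-0.17)²
  = (3.168)² · (0.1539 + 0.2304) / 0.0289
  = 10.0362 · 0.3843 / 0.0289
  = 133.46
Design effect: 2.1 × 133.46 = 280.26.
Adjust for 57% response: 280.26 / 0.57 = 491.69.
Round up → n = 492 per group.

n = 492 per group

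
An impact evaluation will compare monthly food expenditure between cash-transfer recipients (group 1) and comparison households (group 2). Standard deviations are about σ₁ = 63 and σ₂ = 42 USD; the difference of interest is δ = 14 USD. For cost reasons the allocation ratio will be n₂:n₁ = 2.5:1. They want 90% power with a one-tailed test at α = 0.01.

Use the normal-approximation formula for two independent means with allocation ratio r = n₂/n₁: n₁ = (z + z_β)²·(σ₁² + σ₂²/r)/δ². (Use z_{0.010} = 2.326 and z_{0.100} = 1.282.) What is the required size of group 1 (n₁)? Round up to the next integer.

n₁ = 311

n₁ = (z_α + z_β)² · (σ₁² + σ₂²/r) / δ²
   = (2.326 + 1.282)² · (63² + 42²/2.5) / 14²
   = 13.0177 · (3969 + 705.6) / 196
   = 13.0177 · 4674.6 / 196
   = 310.47
Round up → n₁ = 311; n₂ = r·n₁ = 2.5 × 311 = 778.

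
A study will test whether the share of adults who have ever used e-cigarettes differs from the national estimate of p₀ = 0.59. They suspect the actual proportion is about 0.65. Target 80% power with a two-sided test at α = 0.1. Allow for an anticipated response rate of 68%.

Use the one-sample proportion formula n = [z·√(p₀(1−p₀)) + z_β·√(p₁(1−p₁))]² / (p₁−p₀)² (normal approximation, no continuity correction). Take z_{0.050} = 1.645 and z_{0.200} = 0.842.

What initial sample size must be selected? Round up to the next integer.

n = [z_{α/2}·√(p₀q₀) + z_β·√(p₁q₁)]² / (p₁ − p₀)²
  = [1.645·√(0.59·0.41) + 0.842·√(0.65·0.35)]² / (0.06)²
  = [1.645·0.4918 + 0.842·0.4770]² / 0.0036
  = [1.2107]² / 0.0036
  = 407.15
Adjust for 68% response: 407.15 / 0.68 = 598.75.
Round up → n = 599.

n = 599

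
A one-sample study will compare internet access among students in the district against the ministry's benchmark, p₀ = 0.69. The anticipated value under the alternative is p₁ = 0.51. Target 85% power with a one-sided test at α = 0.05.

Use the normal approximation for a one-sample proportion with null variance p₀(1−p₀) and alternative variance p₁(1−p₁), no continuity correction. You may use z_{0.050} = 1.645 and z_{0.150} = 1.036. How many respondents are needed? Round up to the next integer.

n = 51

n = [z_α·√(p₀q₀) + z_β·√(p₁q₁)]² / (p₁ − p₀)²
  = [1.645·√(0.69·0.31) + 1.036·√(0.51·0.49)]² / (-0.18)²
  = [1.645·0.4625 + 1.036·0.4999]² / 0.0324
  = [1.2787]² / 0.0324
  = 50.47
Round up → n = 51.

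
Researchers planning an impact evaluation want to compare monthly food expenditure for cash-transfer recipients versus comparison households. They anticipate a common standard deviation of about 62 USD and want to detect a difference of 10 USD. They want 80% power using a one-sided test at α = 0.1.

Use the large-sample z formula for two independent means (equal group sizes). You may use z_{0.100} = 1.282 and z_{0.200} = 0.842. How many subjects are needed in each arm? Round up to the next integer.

n = (z_α + z_β)² · (σ₁² + σ₂²) / δ²
  = (1.282 + 0.842)² · (2·62² = 7688) / 10²
  = 4.5114 · 7688 / 100
  = 346.83
Round up → n = 347 per group.

n = 347 per group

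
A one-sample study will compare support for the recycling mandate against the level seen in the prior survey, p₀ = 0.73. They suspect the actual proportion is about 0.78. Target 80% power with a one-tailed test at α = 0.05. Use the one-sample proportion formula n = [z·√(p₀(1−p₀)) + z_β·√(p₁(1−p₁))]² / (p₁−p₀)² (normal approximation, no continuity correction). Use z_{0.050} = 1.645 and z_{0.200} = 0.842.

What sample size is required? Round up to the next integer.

n = 466

n = [z_α·√(p₀q₀) + z_β·√(p₁q₁)]² / (p₁ − p₀)²
  = [1.645·√(0.73·0.27) + 0.842·√(0.78·0.22)]² / (0.05)²
  = [1.645·0.4440 + 0.842·0.4142]² / 0.0025
  = [1.0791]² / 0.0025
  = 465.79
Round up → n = 466.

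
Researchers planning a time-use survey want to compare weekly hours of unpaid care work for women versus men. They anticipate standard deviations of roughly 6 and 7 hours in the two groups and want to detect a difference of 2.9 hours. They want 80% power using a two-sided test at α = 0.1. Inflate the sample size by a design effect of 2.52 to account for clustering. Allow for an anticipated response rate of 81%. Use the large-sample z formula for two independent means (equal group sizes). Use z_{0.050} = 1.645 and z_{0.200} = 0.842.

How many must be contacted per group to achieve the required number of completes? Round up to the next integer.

n = 195 per group

n = (z_{α/2} + z_β)² · (σ₁² + σ₂²) / δ²
  = (1.645 + 0.842)² · (6² + 7² = 85) / 2.9²
  = 6.1852 · 85 / 8.41
  = 62.51
Design effect: 2.52 × 62.51 = 157.53.
Adjust for 81% response: 157.53 / 0.81 = 194.49.
Round up → n = 195 per group.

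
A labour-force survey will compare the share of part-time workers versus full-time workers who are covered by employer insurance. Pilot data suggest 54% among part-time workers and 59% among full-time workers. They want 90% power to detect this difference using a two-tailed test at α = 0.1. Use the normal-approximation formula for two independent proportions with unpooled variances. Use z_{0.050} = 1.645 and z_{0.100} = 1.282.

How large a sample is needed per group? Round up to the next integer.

n = (z_{α/2} + z_β)² · [p₁(1−p₁) + p₂(1−p₂)] / (p₁ − p₂)²
  = (1.645 + 1.282)² · (0.54·0.46 + 0.59·0.41) / (-0.05)²
  = (2.927)² · (0.2484 + 0.2419) / 0.0025
  = 8.5673 · 0.4903 / 0.0025
  = 1680.22
Round up → n = 1681 per group.

n = 1681 per group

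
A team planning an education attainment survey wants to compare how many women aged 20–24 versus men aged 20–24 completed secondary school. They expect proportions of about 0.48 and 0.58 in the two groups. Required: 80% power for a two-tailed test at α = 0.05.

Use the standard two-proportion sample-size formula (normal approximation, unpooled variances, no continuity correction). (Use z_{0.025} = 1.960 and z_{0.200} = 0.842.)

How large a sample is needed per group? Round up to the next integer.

n = (z_{α/2} + z_β)² · [p₁(1−p₁) + p₂(1−p₂)] / (p₁ − p₂)²
  = (1.960 + 0.842)² · (0.48·0.52 + 0.58·0.42) / (-0.10)²
  = (2.802)² · (0.2496 + 0.2436) / 0.0100
  = 7.8512 · 0.4932 / 0.0100
  = 387.22
Round up → n = 388 per group.

n = 388 per group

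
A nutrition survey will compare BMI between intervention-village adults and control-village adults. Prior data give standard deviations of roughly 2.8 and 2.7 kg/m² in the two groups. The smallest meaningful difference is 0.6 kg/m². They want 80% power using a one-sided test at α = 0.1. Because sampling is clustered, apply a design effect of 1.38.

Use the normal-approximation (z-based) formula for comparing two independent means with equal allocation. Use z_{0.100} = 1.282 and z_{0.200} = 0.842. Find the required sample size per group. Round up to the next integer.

n = 262 per group

n = (z_α + z_β)² · (σ₁² + σ₂²) / δ²
  = (1.282 + 0.842)² · (2.8² + 2.7² = 15.13) / 0.6²
  = 4.5114 · 15.13 / 0.36
  = 189.60
Design effect: 1.38 × 189.60 = 261.65.
Round up → n = 262 per group.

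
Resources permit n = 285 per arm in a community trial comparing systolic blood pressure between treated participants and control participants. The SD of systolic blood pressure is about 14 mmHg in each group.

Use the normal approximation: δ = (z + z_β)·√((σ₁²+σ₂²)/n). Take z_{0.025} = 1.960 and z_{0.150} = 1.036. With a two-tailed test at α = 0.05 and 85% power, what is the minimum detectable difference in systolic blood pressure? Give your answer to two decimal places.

Minimum detectable difference ≈ 3.51 mmHg

δ = (z_{α/2} + z_β) · √((σ₁²+σ₂²)/n)
  = (1.960 + 1.036) · √(392/285)
  = 2.996 · √1.3754
  = 2.996 · 1.1728
  = 3.5137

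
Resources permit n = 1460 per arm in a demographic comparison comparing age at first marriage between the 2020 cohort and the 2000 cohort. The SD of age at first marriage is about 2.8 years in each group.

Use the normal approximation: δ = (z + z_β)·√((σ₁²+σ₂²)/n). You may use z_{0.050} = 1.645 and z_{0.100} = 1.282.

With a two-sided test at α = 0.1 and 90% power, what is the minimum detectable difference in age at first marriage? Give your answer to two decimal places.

Minimum detectable difference ≈ 0.30 years

δ = (z_{α/2} + z_β) · √((σ₁²+σ₂²)/n)
  = (1.645 + 1.282) · √(15.68/1460)
  = 2.927 · √0.01074
  = 2.927 · 0.1036
  = 0.3033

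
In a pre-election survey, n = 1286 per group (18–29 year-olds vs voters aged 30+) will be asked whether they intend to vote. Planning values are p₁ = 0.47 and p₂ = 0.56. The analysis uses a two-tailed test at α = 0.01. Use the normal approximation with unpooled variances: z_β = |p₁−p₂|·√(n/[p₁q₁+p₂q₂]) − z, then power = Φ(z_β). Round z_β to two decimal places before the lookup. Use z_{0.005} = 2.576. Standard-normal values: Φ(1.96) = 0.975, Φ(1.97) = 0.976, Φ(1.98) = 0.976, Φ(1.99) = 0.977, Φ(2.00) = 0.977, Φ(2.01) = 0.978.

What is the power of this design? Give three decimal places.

Power ≈ 0.978

z_β = |p₁−p₂|·√(n/[p₁q₁+p₂q₂]) − z_{α/2}
    = 0.09 · √(1286/0.4955) − 2.576
    = 0.09 · 50.9447 − 2.576
    = 4.5850 − 2.576 = 2.0090 → 2.01
Power = Φ(2.01) = 0.978.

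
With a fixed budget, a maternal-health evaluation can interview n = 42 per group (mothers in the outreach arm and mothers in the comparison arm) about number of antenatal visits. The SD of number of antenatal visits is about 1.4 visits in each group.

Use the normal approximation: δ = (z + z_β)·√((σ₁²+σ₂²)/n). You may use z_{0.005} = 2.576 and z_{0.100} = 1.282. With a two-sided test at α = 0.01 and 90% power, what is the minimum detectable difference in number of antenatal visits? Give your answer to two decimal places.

Minimum detectable difference ≈ 1.18 visits

δ = (z_{α/2} + z_β) · √((σ₁²+σ₂²)/n)
  = (2.576 + 1.282) · √(3.92/42)
  = 3.858 · √0.09333
  = 3.858 · 0.3055
  = 1.1786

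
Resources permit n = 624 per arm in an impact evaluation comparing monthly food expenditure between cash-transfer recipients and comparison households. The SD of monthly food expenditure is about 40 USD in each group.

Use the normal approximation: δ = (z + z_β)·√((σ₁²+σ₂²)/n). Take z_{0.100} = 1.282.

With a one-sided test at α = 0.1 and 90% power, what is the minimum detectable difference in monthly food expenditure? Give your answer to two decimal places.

Minimum detectable difference ≈ 5.81 USD

δ = (z_α + z_β) · √((σ₁²+σ₂²)/n)
  = (1.282 + 1.282) · √(3200/624)
  = 2.564 · √5.1282
  = 2.564 · 2.2646
  = 5.8063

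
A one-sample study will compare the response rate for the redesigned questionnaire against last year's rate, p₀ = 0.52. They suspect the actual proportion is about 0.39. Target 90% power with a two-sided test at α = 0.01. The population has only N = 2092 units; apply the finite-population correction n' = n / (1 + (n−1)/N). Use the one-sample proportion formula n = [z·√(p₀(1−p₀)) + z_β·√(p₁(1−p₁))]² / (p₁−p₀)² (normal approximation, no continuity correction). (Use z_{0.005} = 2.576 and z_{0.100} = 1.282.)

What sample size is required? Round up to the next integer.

n = 197

n = [z_{α/2}·√(p₀q₀) + z_β·√(p₁q₁)]² / (p₁ − p₀)²
  = [2.576·√(0.52·0.48) + 1.282·√(0.39·0.61)]² / (-0.13)²
  = [2.576·0.4996 + 1.282·0.4877]² / 0.0169
  = [1.9123]² / 0.0169
  = 216.38
Finite-population correction (N = 2092): 216.38 / (1 + (216.38 − 1)/2092) = 196.18.
Round up → n = 197.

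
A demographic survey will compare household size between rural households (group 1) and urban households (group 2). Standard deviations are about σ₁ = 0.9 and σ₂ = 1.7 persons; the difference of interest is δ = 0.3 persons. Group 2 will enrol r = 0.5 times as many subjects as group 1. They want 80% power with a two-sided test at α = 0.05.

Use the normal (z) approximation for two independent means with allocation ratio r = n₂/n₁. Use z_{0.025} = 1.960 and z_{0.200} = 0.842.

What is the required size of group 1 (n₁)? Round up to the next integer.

n₁ = 575

n₁ = (z_{α/2} + z_β)² · (σ₁² + σ₂²/r) / δ²
   = (1.960 + 0.842)² · (0.9² + 1.7²/0.5) / 0.3²
   = 7.8512 · (0.81 + 5.78) / 0.09
   = 7.8512 · 6.59 / 0.09
   = 574.88
Round up → n₁ = 575; n₂ = r·n₁ = 0.5 × 575 = 288.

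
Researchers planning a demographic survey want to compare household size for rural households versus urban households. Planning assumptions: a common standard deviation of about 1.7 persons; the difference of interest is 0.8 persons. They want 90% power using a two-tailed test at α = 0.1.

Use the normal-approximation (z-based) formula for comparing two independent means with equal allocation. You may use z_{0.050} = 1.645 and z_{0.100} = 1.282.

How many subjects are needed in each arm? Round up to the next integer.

n = 78 per group

n = (z_{α/2} + z_β)² · (σ₁² + σ₂²) / δ²
  = (1.645 + 1.282)² · (2·1.7² = 5.78) / 0.8²
  = 8.5673 · 5.78 / 0.64
  = 77.37
Round up → n = 78 per group.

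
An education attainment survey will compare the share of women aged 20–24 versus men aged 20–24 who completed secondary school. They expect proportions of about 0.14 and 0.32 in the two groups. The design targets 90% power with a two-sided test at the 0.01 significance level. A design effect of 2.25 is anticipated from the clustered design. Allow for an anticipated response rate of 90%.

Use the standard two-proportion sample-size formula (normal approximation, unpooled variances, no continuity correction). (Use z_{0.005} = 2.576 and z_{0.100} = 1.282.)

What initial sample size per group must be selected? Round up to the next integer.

n = 389 per group

n = (z_{α/2} + z_β)² · [p₁(1−p₁) + p₂(1−p₂)] / (p₁ − p₂)²
  = (2.576 + 1.282)² · (0.14·0.86 + 0.32·0.68) / (-0.18)²
  = (3.858)² · (0.1204 + 0.2176) / 0.0324
  = 14.8842 · 0.3380 / 0.0324
  = 155.27
Design effect: 2.25 × 155.27 = 349.36.
Adjust for 90% response: 349.36 / 0.90 = 388.18.
Round up → n = 389 per group.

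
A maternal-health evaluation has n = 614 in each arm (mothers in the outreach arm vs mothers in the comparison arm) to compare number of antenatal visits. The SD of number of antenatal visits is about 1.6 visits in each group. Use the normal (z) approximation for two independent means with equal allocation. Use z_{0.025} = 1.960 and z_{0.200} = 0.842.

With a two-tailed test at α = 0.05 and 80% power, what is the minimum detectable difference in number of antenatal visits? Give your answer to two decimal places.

Minimum detectable difference ≈ 0.26 visits

δ = (z_{α/2} + z_β) · √((σ₁²+σ₂²)/n)
  = (1.960 + 0.842) · √(5.12/614)
  = 2.802 · √0.00834
  = 2.802 · 0.0913
  = 0.2559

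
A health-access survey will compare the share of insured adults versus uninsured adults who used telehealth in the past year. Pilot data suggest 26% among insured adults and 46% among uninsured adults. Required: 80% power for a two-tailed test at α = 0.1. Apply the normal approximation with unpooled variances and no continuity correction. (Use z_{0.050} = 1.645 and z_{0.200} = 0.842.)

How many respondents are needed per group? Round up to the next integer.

n = (z_{α/2} + z_β)² · [p₁(1−p₁) + p₂(1−p₂)] / (p₁ − p₂)²
  = (1.645 + 0.842)² · (0.26·0.74 + 0.46·0.54) / (-0.20)²
  = (2.487)² · (0.1924 + 0.2484) / 0.0400
  = 6.1852 · 0.4408 / 0.0400
  = 68.16
Round up → n = 69 per group.

n = 69 per group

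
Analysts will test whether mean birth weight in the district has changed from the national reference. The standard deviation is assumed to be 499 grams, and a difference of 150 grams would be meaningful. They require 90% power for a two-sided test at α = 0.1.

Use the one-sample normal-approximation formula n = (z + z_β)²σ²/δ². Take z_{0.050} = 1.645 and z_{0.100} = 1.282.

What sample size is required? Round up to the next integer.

n = (z_{α/2} + z_β)² · σ² / δ²
  = (1.645 + 1.282)² · 499² / 150²
  = 8.5673 · 249001 / 22500
  = 94.81
Round up → n = 95.

n = 95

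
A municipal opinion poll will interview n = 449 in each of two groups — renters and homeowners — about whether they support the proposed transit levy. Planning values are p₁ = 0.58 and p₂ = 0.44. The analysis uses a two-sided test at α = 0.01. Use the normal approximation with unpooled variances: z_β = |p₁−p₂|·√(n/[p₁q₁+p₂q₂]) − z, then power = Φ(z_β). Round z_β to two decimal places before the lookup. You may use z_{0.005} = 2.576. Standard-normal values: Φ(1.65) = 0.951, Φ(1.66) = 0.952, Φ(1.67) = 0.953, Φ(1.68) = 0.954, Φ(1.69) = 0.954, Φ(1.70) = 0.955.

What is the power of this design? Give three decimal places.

z_β = |p₁−p₂|·√(n/[p₁q₁+p₂q₂]) − z_{α/2}
    = 0.14 · √(449/0.4900) − 2.576
    = 0.14 · 30.2709 − 2.576
    = 4.2379 − 2.576 = 1.6619 → 1.66
Power = Φ(1.66) = 0.952.

Power ≈ 0.952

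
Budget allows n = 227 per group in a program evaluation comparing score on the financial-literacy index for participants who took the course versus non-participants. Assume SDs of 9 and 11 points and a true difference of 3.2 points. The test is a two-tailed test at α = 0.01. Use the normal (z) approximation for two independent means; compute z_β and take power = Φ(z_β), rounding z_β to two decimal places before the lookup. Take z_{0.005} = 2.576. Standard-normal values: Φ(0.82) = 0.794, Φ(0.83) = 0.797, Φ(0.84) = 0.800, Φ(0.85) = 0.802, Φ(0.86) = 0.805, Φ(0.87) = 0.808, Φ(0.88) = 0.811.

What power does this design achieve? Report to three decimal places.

z_β = δ·√(n/(σ₁²+σ₂²)) − z_{α/2}
    = 3.2 · √(227/202) − 2.576
    = 3.2 · 1.06008 − 2.576
    = 3.3922 − 2.576 = 0.8162 → 0.82
Power = Φ(0.82) = 0.794.

Power ≈ 0.794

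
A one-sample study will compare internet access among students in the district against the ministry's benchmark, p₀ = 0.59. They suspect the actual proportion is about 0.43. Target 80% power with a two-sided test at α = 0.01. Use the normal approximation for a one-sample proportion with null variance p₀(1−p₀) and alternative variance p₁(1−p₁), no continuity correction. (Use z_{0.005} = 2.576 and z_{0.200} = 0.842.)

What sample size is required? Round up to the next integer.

n = [z_{α/2}·√(p₀q₀) + z_β·√(p₁q₁)]² / (p₁ − p₀)²
  = [2.576·√(0.59·0.41) + 0.842·√(0.43·0.57)]² / (-0.16)²
  = [2.576·0.4918 + 0.842·0.4951]² / 0.0256
  = [1.6838]² / 0.0256
  = 110.75
Round up → n = 111.

n = 111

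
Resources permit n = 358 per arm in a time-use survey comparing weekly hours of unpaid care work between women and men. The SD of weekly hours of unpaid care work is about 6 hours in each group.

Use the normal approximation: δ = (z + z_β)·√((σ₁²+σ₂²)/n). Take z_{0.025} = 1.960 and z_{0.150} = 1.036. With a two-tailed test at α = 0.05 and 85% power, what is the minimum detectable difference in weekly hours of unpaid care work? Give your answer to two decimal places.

δ = (z_{α/2} + z_β) · √((σ₁²+σ₂²)/n)
  = (1.960 + 1.036) · √(72/358)
  = 2.996 · √0.20112
  = 2.996 · 0.4485
  = 1.3436

Minimum detectable difference ≈ 1.34 hours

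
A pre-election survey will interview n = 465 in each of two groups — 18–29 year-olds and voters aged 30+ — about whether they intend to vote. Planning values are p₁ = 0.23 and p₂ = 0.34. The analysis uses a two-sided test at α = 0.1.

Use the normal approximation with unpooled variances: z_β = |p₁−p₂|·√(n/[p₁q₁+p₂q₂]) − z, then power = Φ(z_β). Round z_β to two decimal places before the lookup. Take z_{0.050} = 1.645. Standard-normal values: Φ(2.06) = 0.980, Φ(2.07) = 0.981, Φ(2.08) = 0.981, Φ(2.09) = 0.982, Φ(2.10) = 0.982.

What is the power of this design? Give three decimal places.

z_β = |p₁−p₂|·√(n/[p₁q₁+p₂q₂]) − z_{α/2}
    = 0.11 · √(465/0.4015) − 1.645
    = 0.11 · 34.0317 − 1.645
    = 3.7435 − 1.645 = 2.0985 → 2.10
Power = Φ(2.10) = 0.982.

Power ≈ 0.982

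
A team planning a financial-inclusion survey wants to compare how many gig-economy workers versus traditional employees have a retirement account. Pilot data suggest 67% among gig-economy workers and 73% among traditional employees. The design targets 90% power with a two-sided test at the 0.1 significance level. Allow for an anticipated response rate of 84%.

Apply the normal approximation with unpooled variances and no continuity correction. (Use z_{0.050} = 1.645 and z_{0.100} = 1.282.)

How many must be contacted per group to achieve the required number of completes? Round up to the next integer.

n = 1185 per group

n = (z_{α/2} + z_β)² · [p₁(1−p₁) + p₂(1−p₂)] / (p₁ − p₂)²
  = (1.645 + 1.282)² · (0.67·0.33 + 0.73·0.27) / (-0.06)²
  = (2.927)² · (0.2211 + 0.1971) / 0.0036
  = 8.5673 · 0.4182 / 0.0036
  = 995.24
Adjust for 84% response: 995.24 / 0.84 = 1184.81.
Round up → n = 1185 per group.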